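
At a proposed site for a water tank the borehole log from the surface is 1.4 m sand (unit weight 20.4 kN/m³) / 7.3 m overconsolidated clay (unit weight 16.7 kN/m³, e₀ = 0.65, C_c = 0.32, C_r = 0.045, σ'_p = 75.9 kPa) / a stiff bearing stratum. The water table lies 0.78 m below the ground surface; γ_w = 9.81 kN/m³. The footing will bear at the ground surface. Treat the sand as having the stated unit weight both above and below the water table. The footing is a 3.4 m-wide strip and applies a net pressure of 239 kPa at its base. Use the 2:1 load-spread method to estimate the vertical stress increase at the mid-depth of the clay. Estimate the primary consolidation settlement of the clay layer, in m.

S_c ≈ 0.433 m

Mid-depth of clay below the ground surface: z = 1.4 + 7.3/2 = 5.05 m.
Total vertical stress at mid-clay: σ_v = 20.4×1.4 + 16.7×3.65 = 89.515 kPa.
Pore pressure: u = 9.81×(5.05 − 0.78) = 41.889 kPa.
Initial effective stress: σ'_0 = σ_v − u = 89.515 − 41.889 = 47.626 kPa.
Stress increase at mid-clay by the 2:1 spreading method:
Δσ = qB/(B+z) = 239×3.4/(3.4+5.05) = 96.166 kPa
Final effective stress: σ'_f = 47.626 + 96.166 = 143.79 kPa.
σ'_f = 143.79 > σ'_p = 75.9 kPa, so the stress path crosses the preconsolidation pressure — recompression up to σ'_p, then virgin compression beyond:
S_c = H/(1+e₀)·[C_r·log₁₀(σ'_p/σ'_0) + C_c·log₁₀(σ'_f/σ'_p)]
    = 7.3/1.65 × [0.045×log₁₀(75.9/47.626) + 0.32×log₁₀(143.79/75.9)]
    = 4.4242 × [0.0091079 + 0.088796] = 0.4331 m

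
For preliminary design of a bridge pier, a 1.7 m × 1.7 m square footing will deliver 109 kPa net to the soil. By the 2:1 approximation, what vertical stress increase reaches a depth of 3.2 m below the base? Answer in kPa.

Δσ_z ≈ 13.1 kPa

By the 2:1 method the load spreads at 1 horizontal : 2 vertical, so at depth z the loaded area has grown by z in each plan dimension:
Δσ = qBL/((B+z)(L+z)) = 109×1.7×1.7/((1.7+3.2)(1.7+3.2)) = 13.12 kPa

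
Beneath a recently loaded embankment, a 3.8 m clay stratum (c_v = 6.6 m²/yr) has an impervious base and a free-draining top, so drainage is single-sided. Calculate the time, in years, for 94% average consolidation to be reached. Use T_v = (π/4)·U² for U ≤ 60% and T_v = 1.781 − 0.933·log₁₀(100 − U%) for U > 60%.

t ≈ 2.31 years

Drainage path length: H_d = H = 3.8 m (single drainage).
U > 60%: T_v = 1.781 − 0.933·log₁₀(100 − 94) = 1.055.
t = T_v·H_d²/c_v = 1.055×3.8²/6.6 = 2.308 years.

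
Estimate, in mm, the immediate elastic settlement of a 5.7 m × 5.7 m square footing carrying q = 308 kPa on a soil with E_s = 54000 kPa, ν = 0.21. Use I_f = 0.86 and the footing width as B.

S_e ≈ 26.7 mm

Immediate (elastic) settlement: S_e = q·B·(1−ν²)/E_s · I_f.
S_e = 308 × 5.7 × (1 − 0.21²) / 54000 × 0.86
    = 308 × 5.7 × 0.9559 / 54000 × 0.86
    = 0.02673 m = 26.73 mm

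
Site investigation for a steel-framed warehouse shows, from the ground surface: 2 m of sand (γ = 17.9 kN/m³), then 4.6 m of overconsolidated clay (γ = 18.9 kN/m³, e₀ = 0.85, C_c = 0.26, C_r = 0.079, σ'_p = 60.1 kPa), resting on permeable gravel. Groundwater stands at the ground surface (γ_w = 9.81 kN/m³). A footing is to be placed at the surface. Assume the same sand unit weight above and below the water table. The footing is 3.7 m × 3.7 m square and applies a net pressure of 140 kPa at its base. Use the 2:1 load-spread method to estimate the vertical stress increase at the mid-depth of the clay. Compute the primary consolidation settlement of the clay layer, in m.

Mid-depth of clay below the ground surface: z = 2 + 4.6/2 = 4.3 m.
Total vertical stress at mid-clay: σ_v = 17.9×2 + 18.9×2.3 = 79.27 kPa.
Pore pressure: u = 9.81×(4.3 − 0) = 42.183 kPa.
Initial effective stress: σ'_0 = σ_v − u = 79.27 − 42.183 = 37.087 kPa.
Stress increase at mid-clay by the 2:1 spreading method:
Δσ = qBL/((B+z)(L+z)) = 140×3.7×3.7/((3.7+4.3)(3.7+4.3)) = 29.947 kPa
Final effective stress: σ'_f = 37.087 + 29.947 = 67.034 kPa.
σ'_f = 67.034 > σ'_p = 60.1 kPa, so the stress path crosses the preconsolidation pressure — recompression up to σ'_p, then virgin compression beyond:
S_c = H/(1+e₀)·[C_r·log₁₀(σ'_p/σ'_0) + C_c·log₁₀(σ'_f/σ'_p)]
    = 4.6/1.85 × [0.079×log₁₀(60.1/37.087) + 0.26×log₁₀(67.034/60.1)]
    = 2.4865 × [0.016563 + 0.012329] = 0.07184 m

S_c ≈ 0.0718 m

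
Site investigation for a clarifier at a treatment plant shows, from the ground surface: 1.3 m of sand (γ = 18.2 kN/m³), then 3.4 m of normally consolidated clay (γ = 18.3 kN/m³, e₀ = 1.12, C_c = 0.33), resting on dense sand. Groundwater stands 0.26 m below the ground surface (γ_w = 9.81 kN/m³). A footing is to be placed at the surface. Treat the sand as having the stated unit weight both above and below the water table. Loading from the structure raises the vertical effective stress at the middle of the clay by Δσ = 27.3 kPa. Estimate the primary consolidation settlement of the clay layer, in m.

S_c ≈ 0.157 m

Mid-depth of clay below the ground surface: z = 1.3 + 3.4/2 = 3 m.
Total vertical stress at mid-clay: σ_v = 18.2×1.3 + 18.3×1.7 = 54.77 kPa.
Pore pressure: u = 9.81×(3 − 0.26) = 26.879 kPa.
Initial effective stress: σ'_0 = σ_v − u = 54.77 − 26.879 = 27.891 kPa.
Final effective stress: σ'_f = σ'_0 + Δσ = 27.891 + 27.3 = 55.191 kPa.
Normally consolidated clay, so the full stress increment lies on the virgin compression line:
S_c = C_c·H/(1+e₀)·log₁₀(σ'_f/σ'_0) = 0.33×3.4/(1+1.12)×log₁₀(55.191/27.891)
    = 0.52925 × 0.2964 = 0.1569 m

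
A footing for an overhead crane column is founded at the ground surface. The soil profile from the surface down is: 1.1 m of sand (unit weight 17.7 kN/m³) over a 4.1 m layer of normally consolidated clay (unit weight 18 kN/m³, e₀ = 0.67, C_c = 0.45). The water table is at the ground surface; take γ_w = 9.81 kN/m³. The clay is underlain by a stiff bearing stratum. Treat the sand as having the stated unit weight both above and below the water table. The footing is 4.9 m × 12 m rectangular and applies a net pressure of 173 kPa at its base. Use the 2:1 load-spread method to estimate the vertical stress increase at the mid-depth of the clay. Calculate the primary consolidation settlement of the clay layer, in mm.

Mid-depth of clay below the ground surface: z = 1.1 + 4.1/2 = 3.15 m.
Total vertical stress at mid-clay: σ_v = 17.7×1.1 + 18×2.05 = 56.37 kPa.
Pore pressure: u = 9.81×(3.15 − 0) = 30.902 kPa.
Initial effective stress: σ'_0 = σ_v − u = 56.37 − 30.902 = 25.468 kPa.
Stress increase at mid-clay by the 2:1 spreading method:
Δσ = qBL/((B+z)(L+z)) = 173×4.9×12/((4.9+3.15)(12+3.15)) = 83.409 kPa
Final effective stress: σ'_f = σ'_0 + Δσ = 25.468 + 83.409 = 108.88 kPa.
Normally consolidated clay, so the full stress increment lies on the virgin compression line:
S_c = C_c·H/(1+e₀)·log₁₀(σ'_f/σ'_0) = 0.45×4.1/(1+0.67)×log₁₀(108.88/25.468)
    = 1.1048 × 0.63095 = 0.6971 m

S_c ≈ 697 mm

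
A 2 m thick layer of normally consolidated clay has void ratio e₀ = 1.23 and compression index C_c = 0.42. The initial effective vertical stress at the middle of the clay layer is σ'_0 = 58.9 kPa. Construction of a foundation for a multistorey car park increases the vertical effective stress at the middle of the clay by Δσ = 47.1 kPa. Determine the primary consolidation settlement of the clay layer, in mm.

S_c ≈ 96.1 mm

Final effective stress: σ'_f = σ'_0 + Δσ = 58.9 + 47.1 = 106 kPa.
Normally consolidated clay, so the full stress increment lies on the virgin compression line:
S_c = C_c·H/(1+e₀)·log₁₀(σ'_f/σ'_0) = 0.42×2/(1+1.23)×log₁₀(106/58.9)
    = 0.37668 × 0.25519 = 0.09612 m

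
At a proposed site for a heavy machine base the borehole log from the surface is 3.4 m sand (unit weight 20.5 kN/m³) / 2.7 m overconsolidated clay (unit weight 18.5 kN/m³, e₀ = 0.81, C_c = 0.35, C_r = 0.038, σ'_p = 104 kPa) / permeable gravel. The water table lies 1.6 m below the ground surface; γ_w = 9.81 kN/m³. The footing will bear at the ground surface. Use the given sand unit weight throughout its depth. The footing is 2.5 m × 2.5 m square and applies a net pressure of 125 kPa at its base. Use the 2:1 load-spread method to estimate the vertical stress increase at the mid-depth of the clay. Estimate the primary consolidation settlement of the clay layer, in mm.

S_c ≈ 5.16 mm

Mid-depth of clay below the ground surface: z = 3.4 + 2.7/2 = 4.75 m.
Total vertical stress at mid-clay: σ_v = 20.5×3.4 + 18.5×1.35 = 94.675 kPa.
Pore pressure: u = 9.81×(4.75 − 1.6) = 30.902 kPa.
Initial effective stress: σ'_0 = σ_v − u = 94.675 − 30.902 = 63.773 kPa.
Stress increase at mid-clay by the 2:1 spreading method:
Δσ = qBL/((B+z)(L+z)) = 125×2.5×2.5/((2.5+4.75)(2.5+4.75)) = 14.863 kPa
Final effective stress: σ'_f = 63.773 + 14.863 = 78.636 kPa.
σ'_f = 78.636 ≤ σ'_p = 104 kPa, so the clay remains overconsolidated and only the recompression index applies:
S_c = C_r·H/(1+e₀)·log₁₀(σ'_f/σ'_0) = 0.038×2.7/1.81×log₁₀(78.636/63.773)
    = 0.056685 × 0.090985 = 0.005157 m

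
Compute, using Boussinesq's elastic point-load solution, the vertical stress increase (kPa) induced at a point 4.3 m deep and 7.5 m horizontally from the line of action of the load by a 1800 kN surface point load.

Δσ_z ≈ 1.41 kPa

Boussinesq vertical stress below a point load on an elastic half-space:
Δσ_z = 3P/(2πz²) · [1 + (r/z)²]^(−5/2)
r/z = 7.5/4.3 = 1.7442; [1+(r/z)²]^(−5/2) = 0.030441.
Δσ_z = 3×1800/(2π×4.3²) × 0.030441 = 46.481 × 0.030441 = 1.415 kPa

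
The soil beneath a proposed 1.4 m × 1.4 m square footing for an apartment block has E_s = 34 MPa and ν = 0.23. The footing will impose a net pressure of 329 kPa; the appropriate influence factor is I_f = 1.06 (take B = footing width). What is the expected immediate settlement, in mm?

S_e ≈ 13.6 mm

Immediate (elastic) settlement: S_e = q·B·(1−ν²)/E_s · I_f.
E_s = 34 MPa = 34000 kPa.
S_e = 329 × 1.4 × (1 − 0.23²) / 34000 × 1.06
    = 329 × 1.4 × 0.9471 / 34000 × 1.06
    = 0.0136 m = 13.6 mm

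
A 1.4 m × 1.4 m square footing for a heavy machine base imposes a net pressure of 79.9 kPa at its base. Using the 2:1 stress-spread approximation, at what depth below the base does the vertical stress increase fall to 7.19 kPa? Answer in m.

2:1 spreading — at depth z the loaded area has grown by z in each plan dimension:
qB²/(B+z)² = Δσ_z ⇒ z = B(√(q/Δσ_z) − 1) = 1.4×(√(79.9/7.19) − 1) = 3.267 m

z ≈ 3.27 m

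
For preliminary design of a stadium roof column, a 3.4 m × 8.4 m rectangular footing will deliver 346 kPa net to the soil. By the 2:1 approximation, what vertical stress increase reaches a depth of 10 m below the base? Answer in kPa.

Δσ_z ≈ 40.1 kPa

By the 2:1 method the load spreads at 1 horizontal : 2 vertical, so at depth z the loaded area has grown by z in each plan dimension:
Δσ = qBL/((B+z)(L+z)) = 346×3.4×8.4/((3.4+10)(8.4+10)) = 40.079 kPa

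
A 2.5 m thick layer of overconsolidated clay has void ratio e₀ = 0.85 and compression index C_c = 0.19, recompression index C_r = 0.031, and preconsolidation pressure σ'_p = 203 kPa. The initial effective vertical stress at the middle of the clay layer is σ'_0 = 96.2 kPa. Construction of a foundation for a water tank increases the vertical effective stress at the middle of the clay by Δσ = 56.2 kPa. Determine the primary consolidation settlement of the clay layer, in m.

S_c ≈ 0.00837 m

Final effective stress: σ'_f = 96.2 + 56.2 = 152.4 kPa.
σ'_f = 152.4 ≤ σ'_p = 203 kPa, so the clay remains overconsolidated and only the recompression index applies:
S_c = C_r·H/(1+e₀)·log₁₀(σ'_f/σ'_0) = 0.031×2.5/1.85×log₁₀(152.4/96.2)
    = 0.041893 × 0.19981 = 0.008371 m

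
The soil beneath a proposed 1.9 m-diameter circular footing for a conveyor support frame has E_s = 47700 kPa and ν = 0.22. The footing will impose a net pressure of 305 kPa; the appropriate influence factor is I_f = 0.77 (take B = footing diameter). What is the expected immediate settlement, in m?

S_e ≈ 0.0089 m

Immediate (elastic) settlement: S_e = q·B·(1−ν²)/E_s · I_f.
S_e = 305 × 1.9 × (1 − 0.22²) / 47700 × 0.77
    = 305 × 1.9 × 0.9516 / 47700 × 0.77
    = 0.008902 m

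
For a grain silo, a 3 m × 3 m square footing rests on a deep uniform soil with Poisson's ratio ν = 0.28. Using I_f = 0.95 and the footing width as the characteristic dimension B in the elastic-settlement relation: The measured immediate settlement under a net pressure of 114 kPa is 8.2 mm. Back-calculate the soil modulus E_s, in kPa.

E_s ≈ 36500 kPa

S_e = q·B·(1−ν²)/E_s · I_f  ⇒  E_s = q·B·(1−ν²)·I_f / S_e.
E_s = 114 × 3 × 0.9216 × 0.95 / 0.0082 = 36520 kPa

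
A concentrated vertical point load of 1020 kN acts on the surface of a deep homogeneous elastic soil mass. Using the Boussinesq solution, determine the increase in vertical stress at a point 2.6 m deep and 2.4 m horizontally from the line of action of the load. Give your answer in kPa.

Δσ_z ≈ 15.4 kPa

Boussinesq vertical stress below a point load on an elastic half-space:
Δσ_z = 3P/(2πz²) · [1 + (r/z)²]^(−5/2)
r/z = 2.4/2.6 = 0.92308; [1+(r/z)²]^(−5/2) = 0.21422.
Δσ_z = 3×1020/(2π×2.6²) × 0.21422 = 72.044 × 0.21422 = 15.43 kPa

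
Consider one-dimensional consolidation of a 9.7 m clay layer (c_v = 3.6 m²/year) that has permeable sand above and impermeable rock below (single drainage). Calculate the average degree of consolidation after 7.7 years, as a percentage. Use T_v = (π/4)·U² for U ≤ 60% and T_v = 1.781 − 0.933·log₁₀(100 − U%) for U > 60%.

U ≈ 60.8 %

Drainage path length: H_d = H = 9.7 m (single drainage).
T_v = c_v·t/H_d² = 3.6×7.7/9.7² = 0.29461.
T_v = 0.29461 corresponds to the U > 60% branch:
U = 1 − 10^((1.781 − T_v)/0.933)/100 = 0.6081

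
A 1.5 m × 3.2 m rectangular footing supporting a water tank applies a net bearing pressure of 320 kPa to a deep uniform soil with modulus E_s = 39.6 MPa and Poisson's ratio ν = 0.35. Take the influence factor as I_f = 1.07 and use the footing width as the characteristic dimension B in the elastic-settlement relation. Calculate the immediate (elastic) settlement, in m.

S_e ≈ 0.0114 m

Immediate (elastic) settlement: S_e = q·B·(1−ν²)/E_s · I_f.
E_s = 39.6 MPa = 39600 kPa.
S_e = 320 × 1.5 × (1 − 0.35²) / 39600 × 1.07
    = 320 × 1.5 × 0.8775 / 39600 × 1.07
    = 0.01138 m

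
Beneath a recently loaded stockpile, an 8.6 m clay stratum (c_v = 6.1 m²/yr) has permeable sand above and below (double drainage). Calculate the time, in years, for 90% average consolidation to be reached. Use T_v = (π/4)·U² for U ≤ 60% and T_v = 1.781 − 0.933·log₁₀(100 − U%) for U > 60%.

Drainage path length: H_d = H/2 = 4.3 m (double drainage).
U > 60%: T_v = 1.781 − 0.933·log₁₀(100 − 90) = 0.848.
t = T_v·H_d²/c_v = 0.848×4.3²/6.1 = 2.57 years.

t ≈ 2.57 years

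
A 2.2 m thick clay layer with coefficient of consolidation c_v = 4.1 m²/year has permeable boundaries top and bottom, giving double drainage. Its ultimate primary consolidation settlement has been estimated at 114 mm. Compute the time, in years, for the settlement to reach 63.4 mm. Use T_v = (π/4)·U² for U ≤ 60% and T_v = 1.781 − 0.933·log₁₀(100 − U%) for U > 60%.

t ≈ 0.0717 years

Drainage path length: H_d = H/2 = 1.1 m (double drainage).
U = S(t)/S_ult = 63.4/114 = 0.5561.
U ≤ 60%: T_v = (π/4)·U² = (π/4)×0.55614² = 0.24292.
t = T_v·H_d²/c_v = 0.24292×1.1²/4.1 = 0.07169 years.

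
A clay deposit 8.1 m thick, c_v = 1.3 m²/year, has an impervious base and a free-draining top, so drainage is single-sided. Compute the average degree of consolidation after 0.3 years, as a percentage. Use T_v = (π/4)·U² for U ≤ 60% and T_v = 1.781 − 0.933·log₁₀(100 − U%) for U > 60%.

Drainage path length: H_d = H = 8.1 m (single drainage).
T_v = c_v·t/H_d² = 1.3×0.3/8.1² = 0.0059442.
T_v = 0.0059442 corresponds to the U ≤ 60% branch:
U = √(4T_v/π) = 0.087

U ≈ 8.7 %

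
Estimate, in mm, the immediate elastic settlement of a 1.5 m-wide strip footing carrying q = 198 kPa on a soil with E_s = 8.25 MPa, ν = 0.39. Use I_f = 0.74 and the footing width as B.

S_e ≈ 22.6 mm

Immediate (elastic) settlement: S_e = q·B·(1−ν²)/E_s · I_f.
E_s = 8.25 MPa = 8250 kPa.
S_e = 198 × 1.5 × (1 − 0.39²) / 8250 × 0.74
    = 198 × 1.5 × 0.8479 / 8250 × 0.74
    = 0.02259 m = 22.59 mm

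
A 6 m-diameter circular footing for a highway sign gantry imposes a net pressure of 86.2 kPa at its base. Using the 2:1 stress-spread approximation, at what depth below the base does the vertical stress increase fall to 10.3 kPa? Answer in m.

2:1 spreading — at depth z the loaded area has grown by z in each plan dimension:
qD²/(D+z)² = Δσ_z ⇒ z = D(√(q/Δσ_z) − 1) = 6×(√(86.2/10.3) − 1) = 11.36 m

z ≈ 11.4 m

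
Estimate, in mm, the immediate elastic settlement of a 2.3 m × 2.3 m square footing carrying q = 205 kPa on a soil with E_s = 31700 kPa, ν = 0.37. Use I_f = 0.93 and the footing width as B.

S_e ≈ 11.9 mm

Immediate (elastic) settlement: S_e = q·B·(1−ν²)/E_s · I_f.
S_e = 205 × 2.3 × (1 − 0.37²) / 31700 × 0.93
    = 205 × 2.3 × 0.8631 / 31700 × 0.93
    = 0.01194 m = 11.94 mm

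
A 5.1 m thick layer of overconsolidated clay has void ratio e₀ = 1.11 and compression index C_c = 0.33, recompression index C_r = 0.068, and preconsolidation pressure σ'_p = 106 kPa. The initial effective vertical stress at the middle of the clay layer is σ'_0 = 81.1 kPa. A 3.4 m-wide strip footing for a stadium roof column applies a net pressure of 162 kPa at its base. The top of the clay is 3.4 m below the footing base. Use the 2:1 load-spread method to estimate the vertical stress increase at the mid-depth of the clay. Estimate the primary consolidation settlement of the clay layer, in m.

S_c ≈ 0.116 m

Mid-depth of clay below the footing base: z = 3.4 + 5.1/2 = 5.95 m.
Stress increase at mid-clay by the 2:1 spreading method:
Δσ = qB/(B+z) = 162×3.4/(3.4+5.95) = 58.909 kPa
Final effective stress: σ'_f = 81.1 + 58.909 = 140.01 kPa.
σ'_f = 140.01 > σ'_p = 106 kPa, so the stress path crosses the preconsolidation pressure — recompression up to σ'_p, then virgin compression beyond:
S_c = H/(1+e₀)·[C_r·log₁₀(σ'_p/σ'_0) + C_c·log₁₀(σ'_f/σ'_p)]
    = 5.1/2.11 × [0.068×log₁₀(106/81.1) + 0.33×log₁₀(140.01/106)]
    = 2.4171 × [0.0079074 + 0.039882] = 0.1155 m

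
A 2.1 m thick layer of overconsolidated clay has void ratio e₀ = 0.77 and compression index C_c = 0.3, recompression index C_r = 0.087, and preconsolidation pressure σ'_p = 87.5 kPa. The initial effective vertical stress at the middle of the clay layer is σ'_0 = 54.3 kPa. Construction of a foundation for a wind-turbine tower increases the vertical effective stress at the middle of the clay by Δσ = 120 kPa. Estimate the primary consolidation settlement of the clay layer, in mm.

S_c ≈ 128 mm

Final effective stress: σ'_f = 54.3 + 120 = 174.3 kPa.
σ'_f = 174.3 > σ'_p = 87.5 kPa, so the stress path crosses the preconsolidation pressure — recompression up to σ'_p, then virgin compression beyond:
S_c = H/(1+e₀)·[C_r·log₁₀(σ'_p/σ'_0) + C_c·log₁₀(σ'_f/σ'_p)]
    = 2.1/1.77 × [0.087×log₁₀(87.5/54.3) + 0.3×log₁₀(174.3/87.5)]
    = 1.1864 × [0.018027 + 0.089787] = 0.1279 m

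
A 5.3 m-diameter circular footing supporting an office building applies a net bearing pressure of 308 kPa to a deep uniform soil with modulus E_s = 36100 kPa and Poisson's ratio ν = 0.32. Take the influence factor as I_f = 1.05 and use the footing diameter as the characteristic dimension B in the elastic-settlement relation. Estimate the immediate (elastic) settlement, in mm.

S_e ≈ 42.6 mm

Immediate (elastic) settlement: S_e = q·B·(1−ν²)/E_s · I_f.
S_e = 308 × 5.3 × (1 − 0.32²) / 36100 × 1.05
    = 308 × 5.3 × 0.8976 / 36100 × 1.05
    = 0.04262 m = 42.62 mm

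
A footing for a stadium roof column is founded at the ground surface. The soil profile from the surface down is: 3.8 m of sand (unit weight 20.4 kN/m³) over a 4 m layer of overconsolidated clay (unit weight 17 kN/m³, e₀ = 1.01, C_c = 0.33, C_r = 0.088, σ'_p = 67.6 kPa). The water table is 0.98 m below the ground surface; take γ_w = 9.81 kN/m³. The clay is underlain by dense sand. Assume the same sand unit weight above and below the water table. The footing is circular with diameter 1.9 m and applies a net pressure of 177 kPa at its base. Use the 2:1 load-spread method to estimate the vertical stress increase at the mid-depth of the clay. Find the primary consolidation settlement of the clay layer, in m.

S_c ≈ 0.0336 m

Mid-depth of clay below the ground surface: z = 3.8 + 4/2 = 5.8 m.
Total vertical stress at mid-clay: σ_v = 20.4×3.8 + 17×2 = 111.52 kPa.
Pore pressure: u = 9.81×(5.8 − 0.98) = 47.284 kPa.
Initial effective stress: σ'_0 = σ_v − u = 111.52 − 47.284 = 64.236 kPa.
Stress increase at mid-clay by the 2:1 spreading method:
Δσ ≈ qD²/(D+z)² = 177×1.9²/(1.9+5.8)² = 10.777 kPa
Final effective stress: σ'_f = 64.236 + 10.777 = 75.013 kPa.
σ'_f = 75.013 > σ'_p = 67.6 kPa, so the stress path crosses the preconsolidation pressure — recompression up to σ'_p, then virgin compression beyond:
S_c = H/(1+e₀)·[C_r·log₁₀(σ'_p/σ'_0) + C_c·log₁₀(σ'_f/σ'_p)]
    = 4/2.01 × [0.088×log₁₀(67.6/64.236) + 0.33×log₁₀(75.013/67.6)]
    = 1.99 × [0.0019508 + 0.014913] = 0.03356 m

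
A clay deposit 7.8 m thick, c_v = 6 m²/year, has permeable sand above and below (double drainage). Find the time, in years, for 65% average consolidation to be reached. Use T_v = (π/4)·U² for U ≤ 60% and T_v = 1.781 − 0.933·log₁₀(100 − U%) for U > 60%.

t ≈ 0.863 years

Drainage path length: H_d = H/2 = 3.9 m (double drainage).
U > 60%: T_v = 1.781 − 0.933·log₁₀(100 − 65) = 0.34038.
t = T_v·H_d²/c_v = 0.34038×3.9²/6 = 0.8629 years.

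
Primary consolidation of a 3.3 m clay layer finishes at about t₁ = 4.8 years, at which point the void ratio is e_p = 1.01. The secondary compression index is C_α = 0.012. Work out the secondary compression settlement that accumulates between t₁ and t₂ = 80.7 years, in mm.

S_s ≈ 24.1 mm

Secondary compression: S_s = C_α·H/(1+e_p)·log₁₀(t₂/t₁)
S_s = 0.012×3.3/(1+1.01)×log₁₀(80.7/4.8)
    = 0.0197 × 1.226 = 0.02415 m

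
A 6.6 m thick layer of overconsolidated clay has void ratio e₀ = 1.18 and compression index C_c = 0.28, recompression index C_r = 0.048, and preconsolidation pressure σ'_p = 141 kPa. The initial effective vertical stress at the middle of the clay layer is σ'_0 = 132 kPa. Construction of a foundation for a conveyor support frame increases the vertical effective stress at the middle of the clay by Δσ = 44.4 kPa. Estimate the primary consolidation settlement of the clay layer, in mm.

Final effective stress: σ'_f = 132 + 44.4 = 176.4 kPa.
σ'_f = 176.4 > σ'_p = 141 kPa, so the stress path crosses the preconsolidation pressure — recompression up to σ'_p, then virgin compression beyond:
S_c = H/(1+e₀)·[C_r·log₁₀(σ'_p/σ'_0) + C_c·log₁₀(σ'_f/σ'_p)]
    = 6.6/2.18 × [0.048×log₁₀(141/132) + 0.28×log₁₀(176.4/141)]
    = 3.0275 × [0.001375 + 0.027238] = 0.08663 m

S_c ≈ 86.6 mm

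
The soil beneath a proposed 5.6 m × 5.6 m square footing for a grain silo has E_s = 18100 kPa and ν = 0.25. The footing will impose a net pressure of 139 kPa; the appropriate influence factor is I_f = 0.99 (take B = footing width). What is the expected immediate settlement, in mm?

Immediate (elastic) settlement: S_e = q·B·(1−ν²)/E_s · I_f.
S_e = 139 × 5.6 × (1 − 0.25²) / 18100 × 0.99
    = 139 × 5.6 × 0.9375 / 18100 × 0.99
    = 0.03991 m = 39.91 mm

S_e ≈ 39.9 mm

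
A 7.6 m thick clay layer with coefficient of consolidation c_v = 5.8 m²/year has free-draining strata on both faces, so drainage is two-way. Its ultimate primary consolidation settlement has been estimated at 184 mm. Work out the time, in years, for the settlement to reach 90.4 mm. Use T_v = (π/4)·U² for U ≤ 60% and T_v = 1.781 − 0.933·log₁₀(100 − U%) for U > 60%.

t ≈ 0.472 years

Drainage path length: H_d = H/2 = 3.8 m (double drainage).
U = S(t)/S_ult = 90.4/184 = 0.4913.
U ≤ 60%: T_v = (π/4)·U² = (π/4)×0.4913² = 0.18958.
t = T_v·H_d²/c_v = 0.18958×3.8²/5.8 = 0.472 years.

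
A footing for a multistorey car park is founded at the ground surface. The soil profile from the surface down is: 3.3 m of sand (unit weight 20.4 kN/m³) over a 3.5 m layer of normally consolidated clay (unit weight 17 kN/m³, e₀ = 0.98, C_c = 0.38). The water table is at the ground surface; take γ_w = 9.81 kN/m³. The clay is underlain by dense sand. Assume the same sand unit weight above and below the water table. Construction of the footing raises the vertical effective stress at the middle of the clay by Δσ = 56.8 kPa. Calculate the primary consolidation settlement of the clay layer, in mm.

S_c ≈ 229 mm

Mid-depth of clay below the ground surface: z = 3.3 + 3.5/2 = 5.05 m.
Total vertical stress at mid-clay: σ_v = 20.4×3.3 + 17×1.75 = 97.07 kPa.
Pore pressure: u = 9.81×(5.05 − 0) = 49.541 kPa.
Initial effective stress: σ'_0 = σ_v − u = 97.07 − 49.541 = 47.529 kPa.
Final effective stress: σ'_f = σ'_0 + Δσ = 47.529 + 56.8 = 104.33 kPa.
Normally consolidated clay, so the full stress increment lies on the virgin compression line:
S_c = C_c·H/(1+e₀)·log₁₀(σ'_f/σ'_0) = 0.38×3.5/(1+0.98)×log₁₀(104.33/47.529)
    = 0.67172 × 0.34145 = 0.2294 m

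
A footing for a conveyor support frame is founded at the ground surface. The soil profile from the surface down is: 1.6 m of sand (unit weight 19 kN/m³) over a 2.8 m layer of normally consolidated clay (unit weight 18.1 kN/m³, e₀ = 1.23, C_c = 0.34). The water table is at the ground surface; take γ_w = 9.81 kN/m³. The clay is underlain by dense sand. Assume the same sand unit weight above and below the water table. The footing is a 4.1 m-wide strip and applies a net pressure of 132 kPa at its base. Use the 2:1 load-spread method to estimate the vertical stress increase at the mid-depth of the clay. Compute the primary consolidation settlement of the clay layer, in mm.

Mid-depth of clay below the ground surface: z = 1.6 + 2.8/2 = 3 m.
Total vertical stress at mid-clay: σ_v = 19×1.6 + 18.1×1.4 = 55.74 kPa.
Pore pressure: u = 9.81×(3 − 0) = 29.43 kPa.
Initial effective stress: σ'_0 = σ_v − u = 55.74 − 29.43 = 26.31 kPa.
Stress increase at mid-clay by the 2:1 spreading method:
Δσ = qB/(B+z) = 132×4.1/(4.1+3) = 76.225 kPa
Final effective stress: σ'_f = σ'_0 + Δσ = 26.31 + 76.225 = 102.53 kPa.
Normally consolidated clay, so the full stress increment lies on the virgin compression line:
S_c = C_c·H/(1+e₀)·log₁₀(σ'_f/σ'_0) = 0.34×2.8/(1+1.23)×log₁₀(102.53/26.31)
    = 0.42691 × 0.59073 = 0.2522 m

S_c ≈ 252 mm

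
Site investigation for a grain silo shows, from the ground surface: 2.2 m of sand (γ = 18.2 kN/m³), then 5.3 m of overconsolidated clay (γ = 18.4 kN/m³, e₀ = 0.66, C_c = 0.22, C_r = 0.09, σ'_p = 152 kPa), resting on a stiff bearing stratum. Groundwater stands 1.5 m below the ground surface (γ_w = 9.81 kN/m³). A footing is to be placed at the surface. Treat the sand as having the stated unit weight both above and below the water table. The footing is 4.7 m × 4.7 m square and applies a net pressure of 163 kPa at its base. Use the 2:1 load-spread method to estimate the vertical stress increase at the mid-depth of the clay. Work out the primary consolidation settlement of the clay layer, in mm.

Mid-depth of clay below the ground surface: z = 2.2 + 5.3/2 = 4.85 m.
Total vertical stress at mid-clay: σ_v = 18.2×2.2 + 18.4×2.65 = 88.8 kPa.
Pore pressure: u = 9.81×(4.85 − 1.5) = 32.864 kPa.
Initial effective stress: σ'_0 = σ_v − u = 88.8 − 32.864 = 55.936 kPa.
Stress increase at mid-clay by the 2:1 spreading method:
Δσ = qBL/((B+z)(L+z)) = 163×4.7×4.7/((4.7+4.85)(4.7+4.85)) = 39.48 kPa
Final effective stress: σ'_f = 55.936 + 39.48 = 95.416 kPa.
σ'_f = 95.416 ≤ σ'_p = 152 kPa, so the clay remains overconsolidated and only the recompression index applies:
S_c = C_r·H/(1+e₀)·log₁₀(σ'_f/σ'_0) = 0.09×5.3/1.66×log₁₀(95.416/55.936)
    = 0.28735 × 0.23193 = 0.06665 m

S_c ≈ 66.6 mm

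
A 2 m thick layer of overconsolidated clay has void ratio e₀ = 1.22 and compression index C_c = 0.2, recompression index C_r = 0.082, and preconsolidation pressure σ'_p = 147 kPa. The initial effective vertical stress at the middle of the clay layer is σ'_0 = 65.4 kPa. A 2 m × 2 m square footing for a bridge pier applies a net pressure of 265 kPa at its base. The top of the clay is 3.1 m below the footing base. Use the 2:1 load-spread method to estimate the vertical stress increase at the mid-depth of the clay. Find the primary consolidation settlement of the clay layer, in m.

S_c ≈ 0.0116 m

Mid-depth of clay below the footing base: z = 3.1 + 2/2 = 4.1 m.
Stress increase at mid-clay by the 2:1 spreading method:
Δσ = qBL/((B+z)(L+z)) = 265×2×2/((2+4.1)(2+4.1)) = 28.487 kPa
Final effective stress: σ'_f = 65.4 + 28.487 = 93.887 kPa.
σ'_f = 93.887 ≤ σ'_p = 147 kPa, so the clay remains overconsolidated and only the recompression index applies:
S_c = C_r·H/(1+e₀)·log₁₀(σ'_f/σ'_0) = 0.082×2/2.22×log₁₀(93.887/65.4)
    = 0.073874 × 0.15703 = 0.0116 m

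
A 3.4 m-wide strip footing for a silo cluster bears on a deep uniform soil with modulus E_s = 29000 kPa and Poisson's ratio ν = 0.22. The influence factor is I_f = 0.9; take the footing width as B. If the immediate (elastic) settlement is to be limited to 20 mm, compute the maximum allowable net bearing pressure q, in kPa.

q ≈ 199 kPa

S_e = q·B·(1−ν²)/E_s · I_f  ⇒  q = S_e·E_s / (B·(1−ν²)·I_f).
q = 0.02 × 29000 / (3.4 × 0.9516 × 0.9) = 199.2 kPa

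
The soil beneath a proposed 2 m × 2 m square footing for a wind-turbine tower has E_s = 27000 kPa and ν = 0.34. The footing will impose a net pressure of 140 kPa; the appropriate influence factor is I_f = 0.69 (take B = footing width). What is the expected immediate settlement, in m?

S_e ≈ 0.00633 m

Immediate (elastic) settlement: S_e = q·B·(1−ν²)/E_s · I_f.
S_e = 140 × 2 × (1 − 0.34²) / 27000 × 0.69
    = 140 × 2 × 0.8844 / 27000 × 0.69
    = 0.006328 m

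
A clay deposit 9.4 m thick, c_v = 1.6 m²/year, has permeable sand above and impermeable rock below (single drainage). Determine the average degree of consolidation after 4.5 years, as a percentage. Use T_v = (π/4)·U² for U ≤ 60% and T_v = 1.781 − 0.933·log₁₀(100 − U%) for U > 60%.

Drainage path length: H_d = H = 9.4 m (single drainage).
T_v = c_v·t/H_d² = 1.6×4.5/9.4² = 0.081485.
T_v = 0.081485 corresponds to the U ≤ 60% branch:
U = √(4T_v/π) = 0.3221

U ≈ 32.2 %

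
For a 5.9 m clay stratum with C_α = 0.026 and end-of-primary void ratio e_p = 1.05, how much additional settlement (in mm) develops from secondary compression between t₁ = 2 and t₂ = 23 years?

Secondary compression: S_s = C_α·H/(1+e_p)·log₁₀(t₂/t₁)
S_s = 0.026×5.9/(1+1.05)×log₁₀(23/2)
    = 0.07483 × 1.061 = 0.07937 m

S_s ≈ 79.4 mm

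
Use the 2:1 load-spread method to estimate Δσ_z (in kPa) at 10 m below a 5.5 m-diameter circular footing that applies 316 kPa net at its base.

By the 2:1 method the load spreads at 1 horizontal : 2 vertical, so at depth z the loaded area has grown by z in each plan dimension:
Δσ ≈ qD²/(D+z)² = 316×5.5²/(5.5+10)² = 39.788 kPa

Δσ_z ≈ 39.8 kPa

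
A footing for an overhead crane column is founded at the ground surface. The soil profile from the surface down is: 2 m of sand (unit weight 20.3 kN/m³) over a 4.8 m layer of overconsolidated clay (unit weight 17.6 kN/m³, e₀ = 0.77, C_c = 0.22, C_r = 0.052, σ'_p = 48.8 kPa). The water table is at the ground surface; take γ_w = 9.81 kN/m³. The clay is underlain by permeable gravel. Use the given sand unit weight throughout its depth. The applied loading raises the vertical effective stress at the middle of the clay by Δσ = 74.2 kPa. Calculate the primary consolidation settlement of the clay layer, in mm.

Mid-depth of clay below the ground surface: z = 2 + 4.8/2 = 4.4 m.
Total vertical stress at mid-clay: σ_v = 20.3×2 + 17.6×2.4 = 82.84 kPa.
Pore pressure: u = 9.81×(4.4 − 0) = 43.164 kPa.
Initial effective stress: σ'_0 = σ_v − u = 82.84 − 43.164 = 39.676 kPa.
Final effective stress: σ'_f = 39.676 + 74.2 = 113.88 kPa.
σ'_f = 113.88 > σ'_p = 48.8 kPa, so the stress path crosses the preconsolidation pressure — recompression up to σ'_p, then virgin compression beyond:
S_c = H/(1+e₀)·[C_r·log₁₀(σ'_p/σ'_0) + C_c·log₁₀(σ'_f/σ'_p)]
    = 4.8/1.77 × [0.052×log₁₀(48.8/39.676) + 0.22×log₁₀(113.88/48.8)]
    = 2.7119 × [0.0046744 + 0.080966] = 0.2322 m

S_c ≈ 232 mm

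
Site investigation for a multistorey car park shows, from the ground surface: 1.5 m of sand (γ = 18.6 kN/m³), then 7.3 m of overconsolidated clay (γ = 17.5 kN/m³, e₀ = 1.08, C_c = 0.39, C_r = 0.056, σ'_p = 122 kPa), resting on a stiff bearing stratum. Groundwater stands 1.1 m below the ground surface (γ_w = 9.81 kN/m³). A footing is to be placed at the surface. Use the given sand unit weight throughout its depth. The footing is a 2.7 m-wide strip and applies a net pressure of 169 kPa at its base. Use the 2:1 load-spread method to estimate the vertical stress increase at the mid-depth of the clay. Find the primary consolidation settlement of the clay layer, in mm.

Mid-depth of clay below the ground surface: z = 1.5 + 7.3/2 = 5.15 m.
Total vertical stress at mid-clay: σ_v = 18.6×1.5 + 17.5×3.65 = 91.775 kPa.
Pore pressure: u = 9.81×(5.15 − 1.1) = 39.73 kPa.
Initial effective stress: σ'_0 = σ_v − u = 91.775 − 39.73 = 52.045 kPa.
Stress increase at mid-clay by the 2:1 spreading method:
Δσ = qB/(B+z) = 169×2.7/(2.7+5.15) = 58.127 kPa
Final effective stress: σ'_f = 52.045 + 58.127 = 110.17 kPa.
σ'_f = 110.17 ≤ σ'_p = 122 kPa, so the clay remains overconsolidated and only the recompression index applies:
S_c = C_r·H/(1+e₀)·log₁₀(σ'_f/σ'_0) = 0.056×7.3/2.08×log₁₀(110.17/52.045)
    = 0.19654 × 0.32568 = 0.06401 m

S_c ≈ 64 mm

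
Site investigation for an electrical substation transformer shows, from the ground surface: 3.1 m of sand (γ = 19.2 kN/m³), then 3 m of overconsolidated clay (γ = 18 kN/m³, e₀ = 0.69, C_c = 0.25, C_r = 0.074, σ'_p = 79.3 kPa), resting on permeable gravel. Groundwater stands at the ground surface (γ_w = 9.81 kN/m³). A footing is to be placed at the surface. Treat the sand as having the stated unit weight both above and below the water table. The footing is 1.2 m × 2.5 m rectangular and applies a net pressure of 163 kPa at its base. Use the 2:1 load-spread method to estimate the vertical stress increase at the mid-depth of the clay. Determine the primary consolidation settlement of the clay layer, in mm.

Mid-depth of clay below the ground surface: z = 3.1 + 3/2 = 4.6 m.
Total vertical stress at mid-clay: σ_v = 19.2×3.1 + 18×1.5 = 86.52 kPa.
Pore pressure: u = 9.81×(4.6 − 0) = 45.126 kPa.
Initial effective stress: σ'_0 = σ_v − u = 86.52 − 45.126 = 41.394 kPa.
Stress increase at mid-clay by the 2:1 spreading method:
Δσ = qBL/((B+z)(L+z)) = 163×1.2×2.5/((1.2+4.6)(2.5+4.6)) = 11.875 kPa
Final effective stress: σ'_f = 41.394 + 11.875 = 53.269 kPa.
σ'_f = 53.269 ≤ σ'_p = 79.3 kPa, so the clay remains overconsolidated and only the recompression index applies:
S_c = C_r·H/(1+e₀)·log₁₀(σ'_f/σ'_0) = 0.074×3/1.69×log₁₀(53.269/41.394)
    = 0.13136 × 0.10954 = 0.01439 m

S_c ≈ 14.4 mm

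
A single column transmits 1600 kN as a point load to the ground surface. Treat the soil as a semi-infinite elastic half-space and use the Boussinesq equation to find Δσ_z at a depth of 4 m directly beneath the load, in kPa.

Boussinesq vertical stress below a point load on an elastic half-space:
Δσ_z = 3P/(2πz²) · [1 + (r/z)²]^(−5/2)
r/z = 0/4 = 0; [1+(r/z)²]^(−5/2) = 1.
Δσ_z = 3×1600/(2π×4²) × 1 = 47.746 × 1 = 47.75 kPa

Δσ_z ≈ 47.7 kPa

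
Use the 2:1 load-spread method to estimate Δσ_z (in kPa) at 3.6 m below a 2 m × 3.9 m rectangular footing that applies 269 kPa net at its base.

Δσ_z ≈ 50 kPa

By the 2:1 method the load spreads at 1 horizontal : 2 vertical, so at depth z the loaded area has grown by z in each plan dimension:
Δσ = qBL/((B+z)(L+z)) = 269×2×3.9/((2+3.6)(3.9+3.6)) = 49.957 kPa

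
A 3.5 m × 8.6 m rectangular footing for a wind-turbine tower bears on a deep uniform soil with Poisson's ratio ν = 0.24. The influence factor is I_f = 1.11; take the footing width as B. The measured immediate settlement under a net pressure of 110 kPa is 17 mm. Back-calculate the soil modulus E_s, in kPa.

S_e = q·B·(1−ν²)/E_s · I_f  ⇒  E_s = q·B·(1−ν²)·I_f / S_e.
E_s = 110 × 3.5 × 0.9424 × 1.11 / 0.017 = 23690 kPa

E_s ≈ 23700 kPa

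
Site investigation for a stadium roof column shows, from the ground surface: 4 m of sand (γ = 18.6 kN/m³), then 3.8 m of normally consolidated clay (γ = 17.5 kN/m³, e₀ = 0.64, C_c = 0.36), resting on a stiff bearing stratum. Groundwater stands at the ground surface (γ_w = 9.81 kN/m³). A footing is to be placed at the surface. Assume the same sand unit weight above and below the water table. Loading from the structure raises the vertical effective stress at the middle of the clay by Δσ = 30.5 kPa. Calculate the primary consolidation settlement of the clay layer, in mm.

S_c ≈ 173 mm

Mid-depth of clay below the ground surface: z = 4 + 3.8/2 = 5.9 m.
Total vertical stress at mid-clay: σ_v = 18.6×4 + 17.5×1.9 = 107.65 kPa.
Pore pressure: u = 9.81×(5.9 − 0) = 57.879 kPa.
Initial effective stress: σ'_0 = σ_v − u = 107.65 − 57.879 = 49.771 kPa.
Final effective stress: σ'_f = σ'_0 + Δσ = 49.771 + 30.5 = 80.271 kPa.
Normally consolidated clay, so the full stress increment lies on the virgin compression line:
S_c = C_c·H/(1+e₀)·log₁₀(σ'_f/σ'_0) = 0.36×3.8/(1+0.64)×log₁₀(80.271/49.771)
    = 0.83415 × 0.20758 = 0.1732 m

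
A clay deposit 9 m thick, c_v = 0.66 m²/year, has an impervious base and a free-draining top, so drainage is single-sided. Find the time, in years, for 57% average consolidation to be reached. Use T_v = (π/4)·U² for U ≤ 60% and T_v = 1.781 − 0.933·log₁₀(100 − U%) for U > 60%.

Drainage path length: H_d = H = 9 m (single drainage).
U ≤ 60%: T_v = (π/4)·U² = (π/4)×0.57² = 0.25518.
t = T_v·H_d²/c_v = 0.25518×9²/0.66 = 31.32 years.

t ≈ 31.3 years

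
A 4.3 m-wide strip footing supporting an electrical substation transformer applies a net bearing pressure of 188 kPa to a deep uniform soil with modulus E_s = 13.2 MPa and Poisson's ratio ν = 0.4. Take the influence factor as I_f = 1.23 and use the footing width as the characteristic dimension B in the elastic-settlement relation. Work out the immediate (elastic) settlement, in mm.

Immediate (elastic) settlement: S_e = q·B·(1−ν²)/E_s · I_f.
E_s = 13.2 MPa = 13200 kPa.
S_e = 188 × 4.3 × (1 − 0.4²) / 13200 × 1.23
    = 188 × 4.3 × 0.84 / 13200 × 1.23
    = 0.06328 m = 63.28 mm

S_e ≈ 63.3 mm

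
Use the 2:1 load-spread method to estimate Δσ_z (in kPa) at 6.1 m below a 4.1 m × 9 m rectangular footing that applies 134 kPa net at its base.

Δσ_z ≈ 32.1 kPa

By the 2:1 method the load spreads at 1 horizontal : 2 vertical, so at depth z the loaded area has grown by z in each plan dimension:
Δσ = qBL/((B+z)(L+z)) = 134×4.1×9/((4.1+6.1)(9+6.1)) = 32.104 kPa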